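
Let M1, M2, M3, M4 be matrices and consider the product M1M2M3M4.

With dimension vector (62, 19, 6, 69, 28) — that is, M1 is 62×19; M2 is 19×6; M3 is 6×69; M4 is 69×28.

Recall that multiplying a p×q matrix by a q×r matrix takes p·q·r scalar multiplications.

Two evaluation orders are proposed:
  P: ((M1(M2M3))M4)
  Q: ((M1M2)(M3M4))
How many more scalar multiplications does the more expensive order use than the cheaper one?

179856

Order P = ((M1(M2M3))M4): (M2M3): 19×6 by 6×69 → 19×69, cost 19·6·69 = 7866; (M1(M2M3)): 62×19 by 19×69 → 62×69, cost 62·19·69 = 81282; cumulative 89148; ((M1(M2M3))M4): 62×69 by 69×28 → 62×28, cost 62·69·28 = 119784; cumulative 208932. Total 208932.
Order Q = ((M1M2)(M3M4)): (M1M2): 62×19 by 19×6 → 62×6, cost 62·19·6 = 7068; (M3M4): 6×69 by 69×28 → 6×28, cost 6·69·28 = 11592; ((M1M2)(M3M4)): 62×6 by 6×28 → 62×28, cost 62·6·28 = 10416; cumulative 29076. Total 29076.
Difference: |208932 − 29076| = 179856.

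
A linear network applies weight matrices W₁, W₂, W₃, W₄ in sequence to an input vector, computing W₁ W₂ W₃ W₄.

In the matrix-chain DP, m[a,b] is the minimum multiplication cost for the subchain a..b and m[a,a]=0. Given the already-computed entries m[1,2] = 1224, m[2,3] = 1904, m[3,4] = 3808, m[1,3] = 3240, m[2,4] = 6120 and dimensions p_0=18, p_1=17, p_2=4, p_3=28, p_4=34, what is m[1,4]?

m[1,4] = min over k∈[1,3] of m[1,k]+m[k+1,4]+p_{0}·p_k·p_{4}.
k=1: 0 + 6120 + 18·17·34 = 16524; k=2: 1224 + 3808 + 18·4·34 = 7480; k=3: 3240 + 0 + 18·28·34 = 20376.
Minimum: 7480 at k=2.

7480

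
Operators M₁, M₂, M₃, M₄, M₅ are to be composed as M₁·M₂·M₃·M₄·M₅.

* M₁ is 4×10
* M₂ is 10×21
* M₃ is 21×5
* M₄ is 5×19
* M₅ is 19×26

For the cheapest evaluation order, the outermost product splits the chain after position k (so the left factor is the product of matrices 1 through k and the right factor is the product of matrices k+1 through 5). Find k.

4

Adjacent pairs: M₁M₂ = 4·10·21 = 840; M₂M₃ = 10·21·5 = 1050; M₃M₄ = 21·5·19 = 1995; M₄M₅ = 5·19·26 = 2470.
Length 3: M₁..M₃: k=1: 0+1050+4·10·5=1250; k=2: 840+0+4·21·5=1260 → min 1250 | M₂..M₄: k=2: 0+1995+10·21·19=5985; k=3: 1050+0+10·5·19=2000 → min 2000 | M₃..M₅: k=3: 0+2470+21·5·26=5200; k=4: 1995+0+21·19·26=12369 → min 5200.
Length 4: M₁..M₄: k=1: 0+2000+4·10·19=2760; k=2: 840+1995+4·21·19=4431; k=3: 1250+0+4·5·19=1630 → min 1630 | M₂..M₅: k=2: 0+5200+10·21·26=10660; k=3: 1050+2470+10·5·26=4820; k=4: 2000+0+10·19·26=6940 → min 4820.
Top-level splits: k=1: (M₁..M₁)·(M₂..M₅) → 0+4820+4·10·26 = 5860; k=2: (M₁..M₂)·(M₃..M₅) → 840+5200+4·21·26 = 8224; k=3: (M₁..M₃)·(M₄..M₅) → 1250+2470+4·5·26 = 4240; k=4: (M₁..M₄)·(M₅..M₅) → 1630+0+4·19·26 = 3606.
Best split is after M₄, i.e. k = 4.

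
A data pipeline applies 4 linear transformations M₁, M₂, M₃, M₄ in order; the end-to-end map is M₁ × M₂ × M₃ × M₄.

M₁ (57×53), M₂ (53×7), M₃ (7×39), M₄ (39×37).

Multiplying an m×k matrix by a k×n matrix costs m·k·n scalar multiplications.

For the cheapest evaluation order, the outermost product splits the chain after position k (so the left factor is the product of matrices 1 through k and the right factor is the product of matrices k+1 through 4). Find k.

Adjacent pairs: M₁M₂ = 57·53·7 = 21147; M₂M₃ = 53·7·39 = 14469; M₃M₄ = 7·39·37 = 10101.
Length 3: M₁..M₃: k=1: 0+14469+57·53·39=132288; k=2: 21147+0+57·7·39=36708 → min 36708 | M₂..M₄: k=2: 0+10101+53·7·37=23828; k=3: 14469+0+53·39·37=90948 → min 23828.
Top-level splits: k=1: (M₁..M₁)·(M₂..M₄) → 0+23828+57·53·37 = 135605; k=2: (M₁..M₂)·(M₃..M₄) → 21147+10101+57·7·37 = 46011; k=3: (M₁..M₃)·(M₄..M₄) → 36708+0+57·39·37 = 118959.
Best split is after M₂, i.e. k = 2.

2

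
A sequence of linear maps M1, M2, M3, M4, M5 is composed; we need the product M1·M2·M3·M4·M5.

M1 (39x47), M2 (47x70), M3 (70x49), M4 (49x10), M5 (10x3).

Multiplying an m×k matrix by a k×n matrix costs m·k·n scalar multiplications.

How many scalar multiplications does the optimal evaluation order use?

27129

Adjacent pairs: M1M2 = 39·47·70 = 128310; M2M3 = 47·70·49 = 161210; M3M4 = 70·49·10 = 34300; M4M5 = 49·10·3 = 1470.
Length 3: M1..M3: k=1: 0+161210+39·47·49=251027; k=2: 128310+0+39·70·49=262080 → min 251027 | M2..M4: k=2: 0+34300+47·70·10=67200; k=3: 161210+0+47·49·10=184240 → min 67200 | M3..M5: k=3: 0+1470+70·49·3=11760; k=4: 34300+0+70·10·3=36400 → min 11760.
Length 4: M1..M4: k=1: 0+67200+39·47·10=85530; k=2: 128310+34300+39·70·10=189910; k=3: 251027+0+39·49·10=270137 → min 85530 | M2..M5: k=2: 0+11760+47·70·3=21630; k=3: 161210+1470+47·49·3=169589; k=4: 67200+0+47·10·3=68610 → min 21630.
Length 5: M1..M5: k=1: 0+21630+39·47·3=27129; k=2: 128310+11760+39·70·3=148260; k=3: 251027+1470+39·49·3=258230; k=4: 85530+0+39·10·3=86700 → min 27129.
Optimal order: (M1·(M2·(M3·(M4·M5)))) with cost 27129.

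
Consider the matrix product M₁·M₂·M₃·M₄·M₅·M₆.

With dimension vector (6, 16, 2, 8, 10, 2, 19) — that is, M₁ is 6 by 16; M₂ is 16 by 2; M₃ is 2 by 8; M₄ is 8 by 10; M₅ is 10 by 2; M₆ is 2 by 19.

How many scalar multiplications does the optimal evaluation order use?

636

Adjacent pairs: M₁M₂ = 6·16·2 = 192; M₂M₃ = 16·2·8 = 256; M₃M₄ = 2·8·10 = 160; M₄M₅ = 8·10·2 = 160; M₅M₆ = 10·2·19 = 380.
Length 3: M₁..M₃: k=1: 0+256+6·16·8=1024; k=2: 192+0+6·2·8=288 → min 288 | M₂..M₄: k=2: 0+160+16·2·10=480; k=3: 256+0+16·8·10=1536 → min 480 | M₃..M₅: k=3: 0+160+2·8·2=192; k=4: 160+0+2·10·2=200 → min 192 | M₄..M₆: k=4: 0+380+8·10·19=1900; k=5: 160+0+8·2·19=464 → min 464.
Length 4: M₁..M₄: k=1: 0+480+6·16·10=1440; k=2: 192+160+6·2·10=472; k=3: 288+0+6·8·10=768 → min 472 | M₂..M₅: k=2: 0+192+16·2·2=256; k=3: 256+160+16·8·2=672; k=4: 480+0+16·10·2=800 → min 256 | M₃..M₆: k=3: 0+464+2·8·19=768; k=4: 160+380+2·10·19=920; k=5: 192+0+2·2·19=268 → min 268.
Length 5: M₁..M₅: k=1: 0+256+6·16·2=448; k=2: 192+192+6·2·2=408; k=3: 288+160+6·8·2=544; k=4: 472+0+6·10·2=592 → min 408 | M₂..M₆: k=2: 0+268+16·2·19=876; k=3: 256+464+16·8·19=3152; k=4: 480+380+16·10·19=3900; k=5: 256+0+16·2·19=864 → min 864.
Length 6: M₁..M₆: k=1: 0+864+6·16·19=2688; k=2: 192+268+6·2·19=688; k=3: 288+464+6·8·19=1664; k=4: 472+380+6·10·19=1992; k=5: 408+0+6·2·19=636 → min 636.
Optimal order: (((M₁·M₂)·(M₃·(M₄·M₅)))·M₆) with cost 636.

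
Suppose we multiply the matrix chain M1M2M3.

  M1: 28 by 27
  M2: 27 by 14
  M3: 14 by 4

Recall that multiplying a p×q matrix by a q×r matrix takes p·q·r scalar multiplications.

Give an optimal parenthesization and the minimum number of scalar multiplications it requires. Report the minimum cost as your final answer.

(M1(M2M3)): cost 4536.
((M1M2)M3): cost 12152.
Optimal: (M1(M2M3)) with cost 4536.

4536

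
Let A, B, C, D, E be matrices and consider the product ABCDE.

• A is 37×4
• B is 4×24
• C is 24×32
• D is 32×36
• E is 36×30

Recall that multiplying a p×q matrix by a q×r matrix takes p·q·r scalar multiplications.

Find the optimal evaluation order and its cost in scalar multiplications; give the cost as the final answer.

16440

Adjacent pairs: AB = 37·4·24 = 3552; BC = 4·24·32 = 3072; CD = 24·32·36 = 27648; DE = 32·36·30 = 34560.
Length 3: A..C: k=1: 0+3072+37·4·32=7808; k=2: 3552+0+37·24·32=31968 → min 7808 | B..D: k=2: 0+27648+4·24·36=31104; k=3: 3072+0+4·32·36=7680 → min 7680 | C..E: k=3: 0+34560+24·32·30=57600; k=4: 27648+0+24·36·30=53568 → min 53568.
Length 4: A..D: k=1: 0+7680+37·4·36=13008; k=2: 3552+27648+37·24·36=63168; k=3: 7808+0+37·32·36=50432 → min 13008 | B..E: k=2: 0+53568+4·24·30=56448; k=3: 3072+34560+4·32·30=41472; k=4: 7680+0+4·36·30=12000 → min 12000.
Length 5: A..E: k=1: 0+12000+37·4·30=16440; k=2: 3552+53568+37·24·30=83760; k=3: 7808+34560+37·32·30=77888; k=4: 13008+0+37·36·30=52968 → min 16440.
Optimal parenthesization: (A(((BC)D)E)) with cost 16440.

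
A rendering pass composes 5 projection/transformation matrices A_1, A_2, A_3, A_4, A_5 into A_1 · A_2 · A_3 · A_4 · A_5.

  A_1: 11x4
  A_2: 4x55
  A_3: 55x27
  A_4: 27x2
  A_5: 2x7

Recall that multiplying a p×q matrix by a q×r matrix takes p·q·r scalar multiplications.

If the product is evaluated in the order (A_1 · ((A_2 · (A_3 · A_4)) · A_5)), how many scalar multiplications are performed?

3774

(A_3 · A_4): 55×27 by 27×2 → 55×2, cost 55·27·2 = 2970
(A_2 · (A_3 · A_4)): 4×55 by 55×2 → 4×2, cost 4·55·2 = 440; cumulative 3410
((A_2 · (A_3 · A_4)) · A_5): 4×2 by 2×7 → 4×7, cost 4·2·7 = 56; cumulative 3466
(A_1 · ((A_2 · (A_3 · A_4)) · A_5)): 11×4 by 4×7 → 11×7, cost 11·4·7 = 308; cumulative 3774
Total: 3774 scalar multiplications.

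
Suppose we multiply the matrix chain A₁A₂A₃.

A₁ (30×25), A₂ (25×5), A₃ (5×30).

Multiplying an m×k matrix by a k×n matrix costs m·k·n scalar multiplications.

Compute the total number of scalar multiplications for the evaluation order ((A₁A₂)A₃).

(A₁A₂): 30×25 by 25×5 → 30×5, cost 30·25·5 = 3750
((A₁A₂)A₃): 30×5 by 5×30 → 30×30, cost 30·5·30 = 4500; cumulative 8250
Total: 8250 scalar multiplications.

8250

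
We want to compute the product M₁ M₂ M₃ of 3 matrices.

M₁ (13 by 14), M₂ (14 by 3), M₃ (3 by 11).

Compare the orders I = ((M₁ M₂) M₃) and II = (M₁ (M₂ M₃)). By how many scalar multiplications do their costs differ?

1489

Order I = ((M₁ M₂) M₃): (M₁ M₂): 13×14 by 14×3 → 13×3, cost 13·14·3 = 546; ((M₁ M₂) M₃): 13×3 by 3×11 → 13×11, cost 13·3·11 = 429; cumulative 975. Total 975.
Order II = (M₁ (M₂ M₃)): (M₂ M₃): 14×3 by 3×11 → 14×11, cost 14·3·11 = 462; (M₁ (M₂ M₃)): 13×14 by 14×11 → 13×11, cost 13·14·11 = 2002; cumulative 2464. Total 2464.
Difference: |975 − 2464| = 1489.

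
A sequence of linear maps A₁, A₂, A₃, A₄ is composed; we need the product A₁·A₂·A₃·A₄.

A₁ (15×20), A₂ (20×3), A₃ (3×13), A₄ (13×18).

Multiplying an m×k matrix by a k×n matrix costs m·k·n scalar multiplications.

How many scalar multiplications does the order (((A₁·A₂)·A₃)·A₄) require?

(A₁·A₂): 15×20 by 20×3 → 15×3, cost 15·20·3 = 900
((A₁·A₂)·A₃): 15×3 by 3×13 → 15×13, cost 15·3·13 = 585; cumulative 1485
(((A₁·A₂)·A₃)·A₄): 15×13 by 13×18 → 15×18, cost 15·13·18 = 3510; cumulative 4995
Total: 4995 scalar multiplications.

4995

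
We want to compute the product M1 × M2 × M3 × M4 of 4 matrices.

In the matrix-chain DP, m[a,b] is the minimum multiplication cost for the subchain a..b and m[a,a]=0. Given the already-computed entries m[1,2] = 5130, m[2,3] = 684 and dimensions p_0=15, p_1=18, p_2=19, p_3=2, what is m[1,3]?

1224

m[1,3] = min over k∈[1,2] of m[1,k]+m[k+1,3]+p_{0}·p_k·p_{3}.
k=1: 0 + 684 + 15·18·2 = 1224; k=2: 5130 + 0 + 15·19·2 = 5700.
Minimum: 1224 at k=1.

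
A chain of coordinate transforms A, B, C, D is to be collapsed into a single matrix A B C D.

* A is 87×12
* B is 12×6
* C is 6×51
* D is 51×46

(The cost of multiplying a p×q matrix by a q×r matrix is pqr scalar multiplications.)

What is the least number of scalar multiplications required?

44352

Adjacent pairs: AB = 87·12·6 = 6264; BC = 12·6·51 = 3672; CD = 6·51·46 = 14076.
Length 3: A..C: k=1: 0+3672+87·12·51=56916; k=2: 6264+0+87·6·51=32886 → min 32886 | B..D: k=2: 0+14076+12·6·46=17388; k=3: 3672+0+12·51·46=31824 → min 17388.
Length 4: A..D: k=1: 0+17388+87·12·46=65412; k=2: 6264+14076+87·6·46=44352; k=3: 32886+0+87·51·46=236988 → min 44352.
Optimal order: ((A B) (C D)) with cost 44352.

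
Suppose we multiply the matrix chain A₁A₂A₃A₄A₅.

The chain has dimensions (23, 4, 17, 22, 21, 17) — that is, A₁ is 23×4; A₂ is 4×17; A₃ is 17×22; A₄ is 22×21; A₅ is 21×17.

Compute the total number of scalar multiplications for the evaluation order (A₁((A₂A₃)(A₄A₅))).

(A₂A₃): 4×17 by 17×22 → 4×22, cost 4·17·22 = 1496
(A₄A₅): 22×21 by 21×17 → 22×17, cost 22·21·17 = 7854
((A₂A₃)(A₄A₅)): 4×22 by 22×17 → 4×17, cost 4·22·17 = 1496; cumulative 10846
(A₁((A₂A₃)(A₄A₅))): 23×4 by 4×17 → 23×17, cost 23·4·17 = 1564; cumulative 12410
Total: 12410 scalar multiplications.

12410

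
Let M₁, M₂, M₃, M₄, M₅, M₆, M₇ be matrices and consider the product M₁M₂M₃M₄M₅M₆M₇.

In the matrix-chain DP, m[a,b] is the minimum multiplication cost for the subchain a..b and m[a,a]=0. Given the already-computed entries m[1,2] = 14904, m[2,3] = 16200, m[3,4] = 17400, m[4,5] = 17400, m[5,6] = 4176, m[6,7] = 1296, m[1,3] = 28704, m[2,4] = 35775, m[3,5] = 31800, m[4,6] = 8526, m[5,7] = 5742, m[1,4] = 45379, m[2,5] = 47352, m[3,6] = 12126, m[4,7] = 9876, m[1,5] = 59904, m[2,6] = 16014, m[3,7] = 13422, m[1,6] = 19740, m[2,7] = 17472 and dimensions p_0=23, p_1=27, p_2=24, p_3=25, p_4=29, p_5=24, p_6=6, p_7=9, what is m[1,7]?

m[1,7] = min over k∈[1,6] of m[1,k]+m[k+1,7]+p_{0}·p_k·p_{7}.
k=1: 0 + 17472 + 23·27·9 = 23061; k=2: 14904 + 13422 + 23·24·9 = 33294; k=3: 28704 + 9876 + 23·25·9 = 43755; k=4: 45379 + 5742 + 23·29·9 = 57124; k=5: 59904 + 1296 + 23·24·9 = 66168; k=6: 19740 + 0 + 23·6·9 = 20982.
Minimum: 20982 at k=6.

20982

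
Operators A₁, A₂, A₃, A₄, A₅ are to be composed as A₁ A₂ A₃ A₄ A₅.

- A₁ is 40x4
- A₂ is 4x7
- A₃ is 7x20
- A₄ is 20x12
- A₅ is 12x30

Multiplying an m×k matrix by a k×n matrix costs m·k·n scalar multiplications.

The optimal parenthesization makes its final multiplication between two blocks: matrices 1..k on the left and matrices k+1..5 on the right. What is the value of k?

1

Adjacent pairs: A₁A₂ = 40·4·7 = 1120; A₂A₃ = 4·7·20 = 560; A₃A₄ = 7·20·12 = 1680; A₄A₅ = 20·12·30 = 7200.
Length 3: A₁..A₃: k=1: 0+560+40·4·20=3760; k=2: 1120+0+40·7·20=6720 → min 3760 | A₂..A₄: k=2: 0+1680+4·7·12=2016; k=3: 560+0+4·20·12=1520 → min 1520 | A₃..A₅: k=3: 0+7200+7·20·30=11400; k=4: 1680+0+7·12·30=4200 → min 4200.
Length 4: A₁..A₄: k=1: 0+1520+40·4·12=3440; k=2: 1120+1680+40·7·12=6160; k=3: 3760+0+40·20·12=13360 → min 3440 | A₂..A₅: k=2: 0+4200+4·7·30=5040; k=3: 560+7200+4·20·30=10160; k=4: 1520+0+4·12·30=2960 → min 2960.
Top-level splits: k=1: (A₁..A₁)·(A₂..A₅) → 0+2960+40·4·30 = 7760; k=2: (A₁..A₂)·(A₃..A₅) → 1120+4200+40·7·30 = 13720; k=3: (A₁..A₃)·(A₄..A₅) → 3760+7200+40·20·30 = 34960; k=4: (A₁..A₄)·(A₅..A₅) → 3440+0+40·12·30 = 17840.
Best split is after A₁, i.e. k = 1.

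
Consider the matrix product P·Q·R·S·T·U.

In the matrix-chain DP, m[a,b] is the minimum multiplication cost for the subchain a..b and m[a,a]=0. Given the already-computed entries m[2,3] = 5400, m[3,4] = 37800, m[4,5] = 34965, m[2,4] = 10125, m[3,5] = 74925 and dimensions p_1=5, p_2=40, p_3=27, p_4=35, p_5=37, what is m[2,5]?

m[2,5] = min over k∈[2,4] of m[2,k]+m[k+1,5]+p_{1}·p_k·p_{5}.
k=2: 0 + 74925 + 5·40·37 = 82325; k=3: 5400 + 34965 + 5·27·37 = 45360; k=4: 10125 + 0 + 5·35·37 = 16600.
Minimum: 16600 at k=4.

16600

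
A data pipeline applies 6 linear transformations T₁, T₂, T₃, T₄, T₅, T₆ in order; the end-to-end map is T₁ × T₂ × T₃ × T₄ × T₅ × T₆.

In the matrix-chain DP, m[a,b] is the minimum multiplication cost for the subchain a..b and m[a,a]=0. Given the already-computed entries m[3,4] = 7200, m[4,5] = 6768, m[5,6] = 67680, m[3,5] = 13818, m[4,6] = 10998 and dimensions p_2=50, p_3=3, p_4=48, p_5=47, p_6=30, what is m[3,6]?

15498

m[3,6] = min over k∈[3,5] of m[3,k]+m[k+1,6]+p_{2}·p_k·p_{6}.
k=3: 0 + 10998 + 50·3·30 = 15498; k=4: 7200 + 67680 + 50·48·30 = 146880; k=5: 13818 + 0 + 50·47·30 = 84318.
Minimum: 15498 at k=3.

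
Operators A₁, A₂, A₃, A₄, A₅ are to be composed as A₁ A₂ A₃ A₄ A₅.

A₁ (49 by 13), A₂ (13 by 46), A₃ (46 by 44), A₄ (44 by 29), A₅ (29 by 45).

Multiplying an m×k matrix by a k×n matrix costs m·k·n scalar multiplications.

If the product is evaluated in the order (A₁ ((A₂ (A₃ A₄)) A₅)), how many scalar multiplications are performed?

(A₃ A₄): 46×44 by 44×29 → 46×29, cost 46·44·29 = 58696
(A₂ (A₃ A₄)): 13×46 by 46×29 → 13×29, cost 13·46·29 = 17342; cumulative 76038
((A₂ (A₃ A₄)) A₅): 13×29 by 29×45 → 13×45, cost 13·29·45 = 16965; cumulative 93003
(A₁ ((A₂ (A₃ A₄)) A₅)): 49×13 by 13×45 → 49×45, cost 49·13·45 = 28665; cumulative 121668
Total: 121668 scalar multiplications.

121668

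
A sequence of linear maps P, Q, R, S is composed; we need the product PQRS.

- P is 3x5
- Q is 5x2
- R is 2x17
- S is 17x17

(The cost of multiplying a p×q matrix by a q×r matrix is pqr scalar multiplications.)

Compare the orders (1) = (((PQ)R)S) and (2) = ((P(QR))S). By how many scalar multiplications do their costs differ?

293

Order (1) = (((PQ)R)S): (PQ): 3×5 by 5×2 → 3×2, cost 3·5·2 = 30; ((PQ)R): 3×2 by 2×17 → 3×17, cost 3·2·17 = 102; cumulative 132; (((PQ)R)S): 3×17 by 17×17 → 3×17, cost 3·17·17 = 867; cumulative 999. Total 999.
Order (2) = ((P(QR))S): (QR): 5×2 by 2×17 → 5×17, cost 5·2·17 = 170; (P(QR)): 3×5 by 5×17 → 3×17, cost 3·5·17 = 255; cumulative 425; ((P(QR))S): 3×17 by 17×17 → 3×17, cost 3·17·17 = 867; cumulative 1292. Total 1292.
Difference: |999 − 1292| = 293.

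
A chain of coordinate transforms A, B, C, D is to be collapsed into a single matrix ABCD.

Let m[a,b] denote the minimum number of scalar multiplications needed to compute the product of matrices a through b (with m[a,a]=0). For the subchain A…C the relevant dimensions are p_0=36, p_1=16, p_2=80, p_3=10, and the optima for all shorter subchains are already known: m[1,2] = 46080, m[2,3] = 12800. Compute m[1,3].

18560

m[1,3] = min over k∈[1,2] of m[1,k]+m[k+1,3]+p_{0}·p_k·p_{3}.
k=1: 0 + 12800 + 36·16·10 = 18560; k=2: 46080 + 0 + 36·80·10 = 74880.
Minimum: 18560 at k=1.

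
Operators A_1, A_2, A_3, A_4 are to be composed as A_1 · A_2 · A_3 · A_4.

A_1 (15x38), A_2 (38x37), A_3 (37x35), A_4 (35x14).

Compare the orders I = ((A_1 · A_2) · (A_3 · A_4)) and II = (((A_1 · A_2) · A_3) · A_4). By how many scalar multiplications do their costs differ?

Order I = ((A_1 · A_2) · (A_3 · A_4)): (A_1 · A_2): 15×38 by 38×37 → 15×37, cost 15·38·37 = 21090; (A_3 · A_4): 37×35 by 35×14 → 37×14, cost 37·35·14 = 18130; ((A_1 · A_2) · (A_3 · A_4)): 15×37 by 37×14 → 15×14, cost 15·37·14 = 7770; cumulative 46990. Total 46990.
Order II = (((A_1 · A_2) · A_3) · A_4): (A_1 · A_2): 15×38 by 38×37 → 15×37, cost 15·38·37 = 21090; ((A_1 · A_2) · A_3): 15×37 by 37×35 → 15×35, cost 15·37·35 = 19425; cumulative 40515; (((A_1 · A_2) · A_3) · A_4): 15×35 by 35×14 → 15×14, cost 15·35·14 = 7350; cumulative 47865. Total 47865.
Difference: |46990 − 47865| = 875.

875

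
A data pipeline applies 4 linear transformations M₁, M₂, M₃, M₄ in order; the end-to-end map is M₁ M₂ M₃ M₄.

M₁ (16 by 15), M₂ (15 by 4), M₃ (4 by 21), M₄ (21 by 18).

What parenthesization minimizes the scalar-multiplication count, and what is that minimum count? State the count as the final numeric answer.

Adjacent pairs: M₁M₂ = 16·15·4 = 960; M₂M₃ = 15·4·21 = 1260; M₃M₄ = 4·21·18 = 1512.
Length 3: M₁..M₃: k=1: 0+1260+16·15·21=6300; k=2: 960+0+16·4·21=2304 → min 2304 | M₂..M₄: k=2: 0+1512+15·4·18=2592; k=3: 1260+0+15·21·18=6930 → min 2592.
Length 4: M₁..M₄: k=1: 0+2592+16·15·18=6912; k=2: 960+1512+16·4·18=3624; k=3: 2304+0+16·21·18=8352 → min 3624.
Optimal parenthesization: ((M₁ M₂) (M₃ M₄)) with cost 3624.

3624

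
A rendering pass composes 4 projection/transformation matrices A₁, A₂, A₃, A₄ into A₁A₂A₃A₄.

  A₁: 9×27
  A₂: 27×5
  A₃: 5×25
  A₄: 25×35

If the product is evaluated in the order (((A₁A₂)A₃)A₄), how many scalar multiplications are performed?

10215

(A₁A₂): 9×27 by 27×5 → 9×5, cost 9·27·5 = 1215
((A₁A₂)A₃): 9×5 by 5×25 → 9×25, cost 9·5·25 = 1125; cumulative 2340
(((A₁A₂)A₃)A₄): 9×25 by 25×35 → 9×35, cost 9·25·35 = 7875; cumulative 10215
Total: 10215 scalar multiplications.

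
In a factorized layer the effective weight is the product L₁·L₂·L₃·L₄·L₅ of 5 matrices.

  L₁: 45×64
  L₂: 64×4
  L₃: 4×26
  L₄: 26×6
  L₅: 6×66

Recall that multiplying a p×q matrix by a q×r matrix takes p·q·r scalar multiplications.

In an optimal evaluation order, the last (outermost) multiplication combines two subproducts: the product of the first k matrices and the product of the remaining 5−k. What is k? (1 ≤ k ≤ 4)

Adjacent pairs: L₁L₂ = 45·64·4 = 11520; L₂L₃ = 64·4·26 = 6656; L₃L₄ = 4·26·6 = 624; L₄L₅ = 26·6·66 = 10296.
Length 3: L₁..L₃: k=1: 0+6656+45·64·26=81536; k=2: 11520+0+45·4·26=16200 → min 16200 | L₂..L₄: k=2: 0+624+64·4·6=2160; k=3: 6656+0+64·26·6=16640 → min 2160 | L₃..L₅: k=3: 0+10296+4·26·66=17160; k=4: 624+0+4·6·66=2208 → min 2208.
Length 4: L₁..L₄: k=1: 0+2160+45·64·6=19440; k=2: 11520+624+45·4·6=13224; k=3: 16200+0+45·26·6=23220 → min 13224 | L₂..L₅: k=2: 0+2208+64·4·66=19104; k=3: 6656+10296+64·26·66=126776; k=4: 2160+0+64·6·66=27504 → min 19104.
Top-level splits: k=1: (L₁..L₁)·(L₂..L₅) → 0+19104+45·64·66 = 209184; k=2: (L₁..L₂)·(L₃..L₅) → 11520+2208+45·4·66 = 25608; k=3: (L₁..L₃)·(L₄..L₅) → 16200+10296+45·26·66 = 103716; k=4: (L₁..L₄)·(L₅..L₅) → 13224+0+45·6·66 = 31044.
Best split is after L₂, i.e. k = 2.

2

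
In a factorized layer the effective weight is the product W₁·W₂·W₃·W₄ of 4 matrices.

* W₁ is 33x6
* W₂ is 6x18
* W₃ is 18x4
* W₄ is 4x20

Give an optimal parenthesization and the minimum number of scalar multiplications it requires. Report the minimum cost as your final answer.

3864

Adjacent pairs: W₁W₂ = 33·6·18 = 3564; W₂W₃ = 6·18·4 = 432; W₃W₄ = 18·4·20 = 1440.
Length 3: W₁..W₃: k=1: 0+432+33·6·4=1224; k=2: 3564+0+33·18·4=5940 → min 1224 | W₂..W₄: k=2: 0+1440+6·18·20=3600; k=3: 432+0+6·4·20=912 → min 912.
Length 4: W₁..W₄: k=1: 0+912+33·6·20=4872; k=2: 3564+1440+33·18·20=16884; k=3: 1224+0+33·4·20=3864 → min 3864.
Optimal parenthesization: ((W₁·(W₂·W₃))·W₄) with cost 3864.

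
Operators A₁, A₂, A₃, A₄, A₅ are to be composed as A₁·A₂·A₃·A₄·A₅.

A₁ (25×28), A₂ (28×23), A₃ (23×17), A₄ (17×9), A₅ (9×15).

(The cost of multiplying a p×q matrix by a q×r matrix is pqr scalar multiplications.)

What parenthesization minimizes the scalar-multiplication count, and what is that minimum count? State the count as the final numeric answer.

18990

Adjacent pairs: A₁A₂ = 25·28·23 = 16100; A₂A₃ = 28·23·17 = 10948; A₃A₄ = 23·17·9 = 3519; A₄A₅ = 17·9·15 = 2295.
Length 3: A₁..A₃: k=1: 0+10948+25·28·17=22848; k=2: 16100+0+25·23·17=25875 → min 22848 | A₂..A₄: k=2: 0+3519+28·23·9=9315; k=3: 10948+0+28·17·9=15232 → min 9315 | A₃..A₅: k=3: 0+2295+23·17·15=8160; k=4: 3519+0+23·9·15=6624 → min 6624.
Length 4: A₁..A₄: k=1: 0+9315+25·28·9=15615; k=2: 16100+3519+25·23·9=24794; k=3: 22848+0+25·17·9=26673 → min 15615 | A₂..A₅: k=2: 0+6624+28·23·15=16284; k=3: 10948+2295+28·17·15=20383; k=4: 9315+0+28·9·15=13095 → min 13095.
Length 5: A₁..A₅: k=1: 0+13095+25·28·15=23595; k=2: 16100+6624+25·23·15=31349; k=3: 22848+2295+25·17·15=31518; k=4: 15615+0+25·9·15=18990 → min 18990.
Optimal parenthesization: ((A₁·(A₂·(A₃·A₄)))·A₅) with cost 18990.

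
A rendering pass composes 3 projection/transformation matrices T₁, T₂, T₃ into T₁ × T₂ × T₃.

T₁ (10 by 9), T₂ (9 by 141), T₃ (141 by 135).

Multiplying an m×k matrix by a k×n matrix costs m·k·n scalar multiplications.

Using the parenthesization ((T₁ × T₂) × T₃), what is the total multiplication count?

203040

(T₁ × T₂): 10×9 by 9×141 → 10×141, cost 10·9·141 = 12690
((T₁ × T₂) × T₃): 10×141 by 141×135 → 10×135, cost 10·141·135 = 190350; cumulative 203040
Total: 203040 scalar multiplications.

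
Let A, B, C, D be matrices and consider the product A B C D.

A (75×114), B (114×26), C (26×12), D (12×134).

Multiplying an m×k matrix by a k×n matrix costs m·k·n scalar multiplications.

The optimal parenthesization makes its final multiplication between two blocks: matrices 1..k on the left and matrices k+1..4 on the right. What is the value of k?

Adjacent pairs: AB = 75·114·26 = 222300; BC = 114·26·12 = 35568; CD = 26·12·134 = 41808.
Length 3: A..C: k=1: 0+35568+75·114·12=138168; k=2: 222300+0+75·26·12=245700 → min 138168 | B..D: k=2: 0+41808+114·26·134=438984; k=3: 35568+0+114·12·134=218880 → min 218880.
Top-level splits: k=1: (A..A)·(B..D) → 0+218880+75·114·134 = 1364580; k=2: (A..B)·(C..D) → 222300+41808+75·26·134 = 525408; k=3: (A..C)·(D..D) → 138168+0+75·12·134 = 258768.
Best split is after C, i.e. k = 3.

3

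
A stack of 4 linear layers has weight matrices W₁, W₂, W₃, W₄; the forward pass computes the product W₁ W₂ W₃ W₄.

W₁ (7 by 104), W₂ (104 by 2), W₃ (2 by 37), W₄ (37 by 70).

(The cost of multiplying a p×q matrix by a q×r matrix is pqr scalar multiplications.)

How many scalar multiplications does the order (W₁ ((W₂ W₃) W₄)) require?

328016

(W₂ W₃): 104×2 by 2×37 → 104×37, cost 104·2·37 = 7696
((W₂ W₃) W₄): 104×37 by 37×70 → 104×70, cost 104·37·70 = 269360; cumulative 277056
(W₁ ((W₂ W₃) W₄)): 7×104 by 104×70 → 7×70, cost 7·104·70 = 50960; cumulative 328016
Total: 328016 scalar multiplications.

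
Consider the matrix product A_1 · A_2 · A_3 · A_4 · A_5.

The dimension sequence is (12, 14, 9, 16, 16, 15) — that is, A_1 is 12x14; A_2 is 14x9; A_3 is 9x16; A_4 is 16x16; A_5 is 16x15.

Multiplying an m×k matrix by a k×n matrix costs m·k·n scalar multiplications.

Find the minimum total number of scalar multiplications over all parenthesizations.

7596

Adjacent pairs: A_1A_2 = 12·14·9 = 1512; A_2A_3 = 14·9·16 = 2016; A_3A_4 = 9·16·16 = 2304; A_4A_5 = 16·16·15 = 3840.
Length 3: A_1..A_3: k=1: 0+2016+12·14·16=4704; k=2: 1512+0+12·9·16=3240 → min 3240 | A_2..A_4: k=2: 0+2304+14·9·16=4320; k=3: 2016+0+14·16·16=5600 → min 4320 | A_3..A_5: k=3: 0+3840+9·16·15=6000; k=4: 2304+0+9·16·15=4464 → min 4464.
Length 4: A_1..A_4: k=1: 0+4320+12·14·16=7008; k=2: 1512+2304+12·9·16=5544; k=3: 3240+0+12·16·16=6312 → min 5544 | A_2..A_5: k=2: 0+4464+14·9·15=6354; k=3: 2016+3840+14·16·15=9216; k=4: 4320+0+14·16·15=7680 → min 6354.
Length 5: A_1..A_5: k=1: 0+6354+12·14·15=8874; k=2: 1512+4464+12·9·15=7596; k=3: 3240+3840+12·16·15=9960; k=4: 5544+0+12·16·15=8424 → min 7596.
Optimal order: ((A_1 · A_2) · ((A_3 · A_4) · A_5)) with cost 7596.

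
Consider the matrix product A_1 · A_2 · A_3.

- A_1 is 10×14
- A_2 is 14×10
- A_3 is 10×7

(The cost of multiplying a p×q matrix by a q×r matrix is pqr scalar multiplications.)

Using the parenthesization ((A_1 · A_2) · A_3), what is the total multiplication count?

(A_1 · A_2): 10×14 by 14×10 → 10×10, cost 10·14·10 = 1400
((A_1 · A_2) · A_3): 10×10 by 10×7 → 10×7, cost 10·10·7 = 700; cumulative 2100
Total: 2100 scalar multiplications.

2100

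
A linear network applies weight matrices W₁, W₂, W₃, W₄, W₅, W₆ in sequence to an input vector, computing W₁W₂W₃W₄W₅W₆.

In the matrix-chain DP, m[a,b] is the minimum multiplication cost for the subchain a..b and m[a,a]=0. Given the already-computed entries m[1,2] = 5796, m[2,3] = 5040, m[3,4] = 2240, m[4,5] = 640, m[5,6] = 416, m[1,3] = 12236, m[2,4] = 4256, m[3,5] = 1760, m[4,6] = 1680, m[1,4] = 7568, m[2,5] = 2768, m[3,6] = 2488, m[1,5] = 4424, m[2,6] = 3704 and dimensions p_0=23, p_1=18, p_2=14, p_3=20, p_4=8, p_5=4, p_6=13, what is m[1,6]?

m[1,6] = min over k∈[1,5] of m[1,k]+m[k+1,6]+p_{0}·p_k·p_{6}.
k=1: 0 + 3704 + 23·18·13 = 9086; k=2: 5796 + 2488 + 23·14·13 = 12470; k=3: 12236 + 1680 + 23·20·13 = 19896; k=4: 7568 + 416 + 23·8·13 = 10376; k=5: 4424 + 0 + 23·4·13 = 5620.
Minimum: 5620 at k=5.

5620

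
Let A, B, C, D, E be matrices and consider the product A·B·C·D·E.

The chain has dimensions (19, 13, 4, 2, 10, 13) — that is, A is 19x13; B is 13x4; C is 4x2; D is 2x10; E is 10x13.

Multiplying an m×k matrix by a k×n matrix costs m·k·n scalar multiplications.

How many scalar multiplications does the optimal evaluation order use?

1352

Adjacent pairs: AB = 19·13·4 = 988; BC = 13·4·2 = 104; CD = 4·2·10 = 80; DE = 2·10·13 = 260.
Length 3: A..C: k=1: 0+104+19·13·2=598; k=2: 988+0+19·4·2=1140 → min 598 | B..D: k=2: 0+80+13·4·10=600; k=3: 104+0+13·2·10=364 → min 364 | C..E: k=3: 0+260+4·2·13=364; k=4: 80+0+4·10·13=600 → min 364.
Length 4: A..D: k=1: 0+364+19·13·10=2834; k=2: 988+80+19·4·10=1828; k=3: 598+0+19·2·10=978 → min 978 | B..E: k=2: 0+364+13·4·13=1040; k=3: 104+260+13·2·13=702; k=4: 364+0+13·10·13=2054 → min 702.
Length 5: A..E: k=1: 0+702+19·13·13=3913; k=2: 988+364+19·4·13=2340; k=3: 598+260+19·2·13=1352; k=4: 978+0+19·10·13=3448 → min 1352.
Optimal order: ((A·(B·C))·(D·E)) with cost 1352.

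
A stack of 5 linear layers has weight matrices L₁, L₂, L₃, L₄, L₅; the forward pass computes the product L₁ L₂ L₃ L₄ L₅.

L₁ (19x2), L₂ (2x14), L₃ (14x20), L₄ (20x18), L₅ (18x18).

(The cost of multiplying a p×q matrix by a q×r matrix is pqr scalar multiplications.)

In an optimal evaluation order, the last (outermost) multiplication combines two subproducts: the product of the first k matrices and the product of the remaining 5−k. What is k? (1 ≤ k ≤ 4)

1

Adjacent pairs: L₁L₂ = 19·2·14 = 532; L₂L₃ = 2·14·20 = 560; L₃L₄ = 14·20·18 = 5040; L₄L₅ = 20·18·18 = 6480.
Length 3: L₁..L₃: k=1: 0+560+19·2·20=1320; k=2: 532+0+19·14·20=5852 → min 1320 | L₂..L₄: k=2: 0+5040+2·14·18=5544; k=3: 560+0+2·20·18=1280 → min 1280 | L₃..L₅: k=3: 0+6480+14·20·18=11520; k=4: 5040+0+14·18·18=9576 → min 9576.
Length 4: L₁..L₄: k=1: 0+1280+19·2·18=1964; k=2: 532+5040+19·14·18=10360; k=3: 1320+0+19·20·18=8160 → min 1964 | L₂..L₅: k=2: 0+9576+2·14·18=10080; k=3: 560+6480+2·20·18=7760; k=4: 1280+0+2·18·18=1928 → min 1928.
Top-level splits: k=1: (L₁..L₁)·(L₂..L₅) → 0+1928+19·2·18 = 2612; k=2: (L₁..L₂)·(L₃..L₅) → 532+9576+19·14·18 = 14896; k=3: (L₁..L₃)·(L₄..L₅) → 1320+6480+19·20·18 = 14640; k=4: (L₁..L₄)·(L₅..L₅) → 1964+0+19·18·18 = 8120.
Best split is after L₁, i.e. k = 1.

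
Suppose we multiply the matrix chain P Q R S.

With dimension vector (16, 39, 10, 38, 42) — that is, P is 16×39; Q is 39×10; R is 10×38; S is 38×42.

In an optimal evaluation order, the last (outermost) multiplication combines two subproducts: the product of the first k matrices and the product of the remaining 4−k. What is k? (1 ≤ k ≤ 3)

Adjacent pairs: PQ = 16·39·10 = 6240; QR = 39·10·38 = 14820; RS = 10·38·42 = 15960.
Length 3: P..R: k=1: 0+14820+16·39·38=38532; k=2: 6240+0+16·10·38=12320 → min 12320 | Q..S: k=2: 0+15960+39·10·42=32340; k=3: 14820+0+39·38·42=77064 → min 32340.
Top-level splits: k=1: (P..P)·(Q..S) → 0+32340+16·39·42 = 58548; k=2: (P..Q)·(R..S) → 6240+15960+16·10·42 = 28920; k=3: (P..R)·(S..S) → 12320+0+16·38·42 = 37856.
Best split is after Q, i.e. k = 2.

2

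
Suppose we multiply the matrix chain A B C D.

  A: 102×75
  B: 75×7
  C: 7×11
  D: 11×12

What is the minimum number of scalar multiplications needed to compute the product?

Adjacent pairs: AB = 102·75·7 = 53550; BC = 75·7·11 = 5775; CD = 7·11·12 = 924.
Length 3: A..C: k=1: 0+5775+102·75·11=89925; k=2: 53550+0+102·7·11=61404 → min 61404 | B..D: k=2: 0+924+75·7·12=7224; k=3: 5775+0+75·11·12=15675 → min 7224.
Length 4: A..D: k=1: 0+7224+102·75·12=99024; k=2: 53550+924+102·7·12=63042; k=3: 61404+0+102·11·12=74868 → min 63042.
Optimal order: ((A B) (C D)) with cost 63042.

63042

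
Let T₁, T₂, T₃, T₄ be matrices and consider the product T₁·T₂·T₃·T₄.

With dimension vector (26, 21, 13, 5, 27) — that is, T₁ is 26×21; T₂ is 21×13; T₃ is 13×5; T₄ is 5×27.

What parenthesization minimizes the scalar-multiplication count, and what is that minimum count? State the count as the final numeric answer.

7605

Adjacent pairs: T₁T₂ = 26·21·13 = 7098; T₂T₃ = 21·13·5 = 1365; T₃T₄ = 13·5·27 = 1755.
Length 3: T₁..T₃: k=1: 0+1365+26·21·5=4095; k=2: 7098+0+26·13·5=8788 → min 4095 | T₂..T₄: k=2: 0+1755+21·13·27=9126; k=3: 1365+0+21·5·27=4200 → min 4200.
Length 4: T₁..T₄: k=1: 0+4200+26·21·27=18942; k=2: 7098+1755+26·13·27=17979; k=3: 4095+0+26·5·27=7605 → min 7605.
Optimal parenthesization: ((T₁·(T₂·T₃))·T₄) with cost 7605.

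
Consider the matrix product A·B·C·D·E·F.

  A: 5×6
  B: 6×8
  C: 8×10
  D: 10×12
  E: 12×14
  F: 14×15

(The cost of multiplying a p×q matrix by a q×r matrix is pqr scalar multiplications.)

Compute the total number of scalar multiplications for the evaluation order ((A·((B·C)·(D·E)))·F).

(B·C): 6×8 by 8×10 → 6×10, cost 6·8·10 = 480
(D·E): 10×12 by 12×14 → 10×14, cost 10·12·14 = 1680
((B·C)·(D·E)): 6×10 by 10×14 → 6×14, cost 6·10·14 = 840; cumulative 3000
(A·((B·C)·(D·E))): 5×6 by 6×14 → 5×14, cost 5·6·14 = 420; cumulative 3420
((A·((B·C)·(D·E)))·F): 5×14 by 14×15 → 5×15, cost 5·14·15 = 1050; cumulative 4470
Total: 4470 scalar multiplications.

4470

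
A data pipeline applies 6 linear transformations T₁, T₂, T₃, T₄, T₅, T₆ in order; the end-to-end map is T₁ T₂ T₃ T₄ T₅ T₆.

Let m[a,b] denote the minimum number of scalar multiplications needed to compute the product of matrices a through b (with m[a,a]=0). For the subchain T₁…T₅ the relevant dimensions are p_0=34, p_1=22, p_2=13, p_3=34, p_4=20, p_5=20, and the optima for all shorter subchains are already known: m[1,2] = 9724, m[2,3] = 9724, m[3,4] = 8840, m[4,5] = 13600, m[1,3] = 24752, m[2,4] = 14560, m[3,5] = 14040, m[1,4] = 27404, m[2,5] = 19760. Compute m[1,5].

m[1,5] = min over k∈[1,4] of m[1,k]+m[k+1,5]+p_{0}·p_k·p_{5}.
k=1: 0 + 19760 + 34·22·20 = 34720; k=2: 9724 + 14040 + 34·13·20 = 32604; k=3: 24752 + 13600 + 34·34·20 = 61472; k=4: 27404 + 0 + 34·20·20 = 41004.
Minimum: 32604 at k=2.

32604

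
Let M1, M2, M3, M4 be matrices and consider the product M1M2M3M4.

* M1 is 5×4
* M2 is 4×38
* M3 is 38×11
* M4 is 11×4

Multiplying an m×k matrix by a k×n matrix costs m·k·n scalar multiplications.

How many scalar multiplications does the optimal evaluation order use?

1928

Adjacent pairs: M1M2 = 5·4·38 = 760; M2M3 = 4·38·11 = 1672; M3M4 = 38·11·4 = 1672.
Length 3: M1..M3: k=1: 0+1672+5·4·11=1892; k=2: 760+0+5·38·11=2850 → min 1892 | M2..M4: k=2: 0+1672+4·38·4=2280; k=3: 1672+0+4·11·4=1848 → min 1848.
Length 4: M1..M4: k=1: 0+1848+5·4·4=1928; k=2: 760+1672+5·38·4=3192; k=3: 1892+0+5·11·4=2112 → min 1928.
Optimal order: (M1((M2M3)M4)) with cost 1928.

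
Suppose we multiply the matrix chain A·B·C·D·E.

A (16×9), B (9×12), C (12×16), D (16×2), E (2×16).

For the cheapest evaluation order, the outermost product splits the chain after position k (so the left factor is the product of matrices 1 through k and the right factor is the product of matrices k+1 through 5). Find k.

Adjacent pairs: AB = 16·9·12 = 1728; BC = 9·12·16 = 1728; CD = 12·16·2 = 384; DE = 16·2·16 = 512.
Length 3: A..C: k=1: 0+1728+16·9·16=4032; k=2: 1728+0+16·12·16=4800 → min 4032 | B..D: k=2: 0+384+9·12·2=600; k=3: 1728+0+9·16·2=2016 → min 600 | C..E: k=3: 0+512+12·16·16=3584; k=4: 384+0+12·2·16=768 → min 768.
Length 4: A..D: k=1: 0+600+16·9·2=888; k=2: 1728+384+16·12·2=2496; k=3: 4032+0+16·16·2=4544 → min 888 | B..E: k=2: 0+768+9·12·16=2496; k=3: 1728+512+9·16·16=4544; k=4: 600+0+9·2·16=888 → min 888.
Top-level splits: k=1: (A..A)·(B..E) → 0+888+16·9·16 = 3192; k=2: (A..B)·(C..E) → 1728+768+16·12·16 = 5568; k=3: (A..C)·(D..E) → 4032+512+16·16·16 = 8640; k=4: (A..D)·(E..E) → 888+0+16·2·16 = 1400.
Best split is after D, i.e. k = 4.

4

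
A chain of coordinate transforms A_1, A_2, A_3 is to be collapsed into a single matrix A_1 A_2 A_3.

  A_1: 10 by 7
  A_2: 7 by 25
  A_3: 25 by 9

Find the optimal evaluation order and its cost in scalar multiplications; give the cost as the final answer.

2205

(A_1 (A_2 A_3)): cost 2205.
((A_1 A_2) A_3): cost 4000.
Optimal: (A_1 (A_2 A_3)) with cost 2205.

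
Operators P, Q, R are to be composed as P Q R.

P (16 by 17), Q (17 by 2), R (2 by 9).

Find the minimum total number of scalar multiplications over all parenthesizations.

Order (P (Q R)): (Q R): 17×2 by 2×9 → 17×9, cost 17·2·9 = 306; (P (Q R)): 16×17 by 17×9 → 16×9, cost 16·17·9 = 2448; cumulative 2754. Total 2754.
Order ((P Q) R): (P Q): 16×17 by 17×2 → 16×2, cost 16·17·2 = 544; ((P Q) R): 16×2 by 2×9 → 16×9, cost 16·2·9 = 288; cumulative 832. Total 832.
Minimum: 832.

832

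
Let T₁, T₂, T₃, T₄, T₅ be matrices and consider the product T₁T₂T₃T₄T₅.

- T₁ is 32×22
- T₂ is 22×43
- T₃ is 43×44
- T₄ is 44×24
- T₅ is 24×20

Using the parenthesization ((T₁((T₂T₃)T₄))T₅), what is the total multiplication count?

(T₂T₃): 22×43 by 43×44 → 22×44, cost 22·43·44 = 41624
((T₂T₃)T₄): 22×44 by 44×24 → 22×24, cost 22·44·24 = 23232; cumulative 64856
(T₁((T₂T₃)T₄)): 32×22 by 22×24 → 32×24, cost 32·22·24 = 16896; cumulative 81752
((T₁((T₂T₃)T₄))T₅): 32×24 by 24×20 → 32×20, cost 32·24·20 = 15360; cumulative 97112
Total: 97112 scalar multiplications.

97112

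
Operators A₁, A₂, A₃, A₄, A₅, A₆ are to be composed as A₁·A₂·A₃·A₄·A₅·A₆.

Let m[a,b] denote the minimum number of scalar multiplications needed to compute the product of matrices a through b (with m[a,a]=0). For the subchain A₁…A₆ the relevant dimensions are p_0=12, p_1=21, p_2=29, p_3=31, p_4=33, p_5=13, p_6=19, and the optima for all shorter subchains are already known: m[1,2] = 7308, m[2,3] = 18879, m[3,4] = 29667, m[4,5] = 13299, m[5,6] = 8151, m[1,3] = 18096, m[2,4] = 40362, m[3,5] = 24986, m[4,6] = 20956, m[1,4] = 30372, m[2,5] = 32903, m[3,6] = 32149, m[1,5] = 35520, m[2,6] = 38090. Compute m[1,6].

m[1,6] = min over k∈[1,5] of m[1,k]+m[k+1,6]+p_{0}·p_k·p_{6}.
k=1: 0 + 38090 + 12·21·19 = 42878; k=2: 7308 + 32149 + 12·29·19 = 46069; k=3: 18096 + 20956 + 12·31·19 = 46120; k=4: 30372 + 8151 + 12·33·19 = 46047; k=5: 35520 + 0 + 12·13·19 = 38484.
Minimum: 38484 at k=5.

38484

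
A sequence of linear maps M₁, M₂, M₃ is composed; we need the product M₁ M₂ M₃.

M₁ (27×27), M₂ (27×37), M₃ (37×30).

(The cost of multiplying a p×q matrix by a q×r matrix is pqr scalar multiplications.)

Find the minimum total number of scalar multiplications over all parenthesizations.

51840

Order (M₁ (M₂ M₃)): (M₂ M₃): 27×37 by 37×30 → 27×30, cost 27·37·30 = 29970; (M₁ (M₂ M₃)): 27×27 by 27×30 → 27×30, cost 27·27·30 = 21870; cumulative 51840. Total 51840.
Order ((M₁ M₂) M₃): (M₁ M₂): 27×27 by 27×37 → 27×37, cost 27·27·37 = 26973; ((M₁ M₂) M₃): 27×37 by 37×30 → 27×30, cost 27·37·30 = 29970; cumulative 56943. Total 56943.
Minimum: 51840.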